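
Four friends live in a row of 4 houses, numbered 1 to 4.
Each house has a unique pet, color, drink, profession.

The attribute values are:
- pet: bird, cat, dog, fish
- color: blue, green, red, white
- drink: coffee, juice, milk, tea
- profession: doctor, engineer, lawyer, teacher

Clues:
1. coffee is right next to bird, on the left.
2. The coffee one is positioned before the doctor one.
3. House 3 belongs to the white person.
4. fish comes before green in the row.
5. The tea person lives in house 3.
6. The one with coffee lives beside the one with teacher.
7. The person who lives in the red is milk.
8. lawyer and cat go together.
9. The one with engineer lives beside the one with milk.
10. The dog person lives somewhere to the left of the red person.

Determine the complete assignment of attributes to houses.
Solution:

House | Pet | Color | Drink | Profession
----------------------------------------
  1   | dog | blue | coffee | engineer
  2   | bird | red | milk | teacher
  3   | fish | white | tea | doctor
  4   | cat | green | juice | lawyer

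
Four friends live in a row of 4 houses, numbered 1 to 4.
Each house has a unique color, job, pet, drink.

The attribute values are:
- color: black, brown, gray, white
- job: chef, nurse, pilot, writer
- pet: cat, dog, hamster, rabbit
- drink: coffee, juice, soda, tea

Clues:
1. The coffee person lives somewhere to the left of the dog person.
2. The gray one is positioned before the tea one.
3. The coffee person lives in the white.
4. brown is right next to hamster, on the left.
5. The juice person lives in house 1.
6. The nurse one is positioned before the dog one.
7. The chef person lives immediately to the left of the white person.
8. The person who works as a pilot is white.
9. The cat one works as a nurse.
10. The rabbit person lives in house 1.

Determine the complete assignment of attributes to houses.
Solution:

House | Color | Job | Pet | Drink
---------------------------------
  1   | brown | chef | rabbit | juice
  2   | white | pilot | hamster | coffee
  3   | gray | nurse | cat | soda
  4   | black | writer | dog | tea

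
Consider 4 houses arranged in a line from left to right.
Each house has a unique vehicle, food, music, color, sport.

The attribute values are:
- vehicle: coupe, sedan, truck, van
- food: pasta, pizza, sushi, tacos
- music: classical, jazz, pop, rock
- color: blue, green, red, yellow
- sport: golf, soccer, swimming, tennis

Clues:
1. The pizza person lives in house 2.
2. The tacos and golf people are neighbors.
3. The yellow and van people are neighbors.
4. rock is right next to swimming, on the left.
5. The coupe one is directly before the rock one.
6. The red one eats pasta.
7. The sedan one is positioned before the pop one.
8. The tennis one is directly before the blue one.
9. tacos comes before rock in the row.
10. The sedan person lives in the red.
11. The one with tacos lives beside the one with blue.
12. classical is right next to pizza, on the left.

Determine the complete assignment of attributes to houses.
Solution:

House | Vehicle | Food | Music | Color | Sport
----------------------------------------------
  1   | coupe | tacos | classical | yellow | tennis
  2   | van | pizza | rock | blue | golf
  3   | sedan | pasta | jazz | red | swimming
  4   | truck | sushi | pop | green | soccer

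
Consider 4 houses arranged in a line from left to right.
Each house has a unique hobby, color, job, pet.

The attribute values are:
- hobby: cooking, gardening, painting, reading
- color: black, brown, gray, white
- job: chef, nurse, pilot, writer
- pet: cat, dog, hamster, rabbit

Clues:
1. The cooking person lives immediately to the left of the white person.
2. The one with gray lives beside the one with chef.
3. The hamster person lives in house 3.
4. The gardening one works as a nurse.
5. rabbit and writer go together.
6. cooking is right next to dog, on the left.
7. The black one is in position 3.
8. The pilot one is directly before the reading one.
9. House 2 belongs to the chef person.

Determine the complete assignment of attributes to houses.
Solution:

House | Hobby | Color | Job | Pet
---------------------------------
  1   | cooking | gray | pilot | cat
  2   | reading | white | chef | dog
  3   | gardening | black | nurse | hamster
  4   | painting | brown | writer | rabbit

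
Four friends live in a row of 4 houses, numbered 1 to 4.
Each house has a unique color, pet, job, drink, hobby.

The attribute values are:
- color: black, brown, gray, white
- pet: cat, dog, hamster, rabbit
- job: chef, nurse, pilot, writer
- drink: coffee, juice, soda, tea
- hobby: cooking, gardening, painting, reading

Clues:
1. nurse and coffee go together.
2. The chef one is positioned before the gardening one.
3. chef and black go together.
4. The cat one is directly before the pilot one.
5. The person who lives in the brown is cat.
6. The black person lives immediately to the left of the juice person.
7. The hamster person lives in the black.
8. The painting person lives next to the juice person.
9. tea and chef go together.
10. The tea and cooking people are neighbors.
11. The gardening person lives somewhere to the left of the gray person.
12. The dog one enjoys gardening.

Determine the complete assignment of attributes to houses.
Solution:

House | Color | Pet | Job | Drink | Hobby
-----------------------------------------
  1   | black | hamster | chef | tea | painting
  2   | brown | cat | writer | juice | cooking
  3   | white | dog | pilot | soda | gardening
  4   | gray | rabbit | nurse | coffee | reading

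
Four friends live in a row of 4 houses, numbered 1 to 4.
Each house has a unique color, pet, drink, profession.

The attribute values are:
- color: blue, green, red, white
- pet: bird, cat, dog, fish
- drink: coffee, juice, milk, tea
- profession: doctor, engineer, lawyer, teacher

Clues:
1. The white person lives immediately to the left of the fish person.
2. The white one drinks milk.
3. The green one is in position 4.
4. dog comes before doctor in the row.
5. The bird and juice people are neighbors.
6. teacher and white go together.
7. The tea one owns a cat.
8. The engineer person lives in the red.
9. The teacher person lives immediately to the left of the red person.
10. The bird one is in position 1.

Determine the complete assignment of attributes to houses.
Solution:

House | Color | Pet | Drink | Profession
----------------------------------------
  1   | white | bird | milk | teacher
  2   | red | fish | juice | engineer
  3   | blue | dog | coffee | lawyer
  4   | green | cat | tea | doctor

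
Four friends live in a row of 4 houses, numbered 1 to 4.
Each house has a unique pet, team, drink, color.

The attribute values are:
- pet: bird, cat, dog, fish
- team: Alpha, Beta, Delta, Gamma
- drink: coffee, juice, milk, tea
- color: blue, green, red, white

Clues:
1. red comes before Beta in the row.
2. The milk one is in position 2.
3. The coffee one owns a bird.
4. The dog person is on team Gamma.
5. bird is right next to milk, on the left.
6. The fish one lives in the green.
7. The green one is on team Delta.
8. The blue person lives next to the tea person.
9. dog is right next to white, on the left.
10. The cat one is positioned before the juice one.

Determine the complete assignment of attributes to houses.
Solution:

House | Pet | Team | Drink | Color
----------------------------------
  1   | bird | Alpha | coffee | red
  2   | dog | Gamma | milk | blue
  3   | cat | Beta | tea | white
  4   | fish | Delta | juice | green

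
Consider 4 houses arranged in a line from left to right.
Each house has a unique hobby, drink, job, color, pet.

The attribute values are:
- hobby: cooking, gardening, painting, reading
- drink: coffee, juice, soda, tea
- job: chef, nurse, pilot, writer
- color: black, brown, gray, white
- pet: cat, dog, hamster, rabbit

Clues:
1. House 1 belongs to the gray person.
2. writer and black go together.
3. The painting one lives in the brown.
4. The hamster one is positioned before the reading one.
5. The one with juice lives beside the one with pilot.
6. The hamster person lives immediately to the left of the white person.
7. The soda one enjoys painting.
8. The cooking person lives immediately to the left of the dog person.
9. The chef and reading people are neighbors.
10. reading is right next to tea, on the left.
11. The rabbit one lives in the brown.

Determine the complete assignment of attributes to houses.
Solution:

House | Hobby | Drink | Job | Color | Pet
-----------------------------------------
  1   | cooking | juice | chef | gray | hamster
  2   | reading | coffee | pilot | white | dog
  3   | gardening | tea | writer | black | cat
  4   | painting | soda | nurse | brown | rabbit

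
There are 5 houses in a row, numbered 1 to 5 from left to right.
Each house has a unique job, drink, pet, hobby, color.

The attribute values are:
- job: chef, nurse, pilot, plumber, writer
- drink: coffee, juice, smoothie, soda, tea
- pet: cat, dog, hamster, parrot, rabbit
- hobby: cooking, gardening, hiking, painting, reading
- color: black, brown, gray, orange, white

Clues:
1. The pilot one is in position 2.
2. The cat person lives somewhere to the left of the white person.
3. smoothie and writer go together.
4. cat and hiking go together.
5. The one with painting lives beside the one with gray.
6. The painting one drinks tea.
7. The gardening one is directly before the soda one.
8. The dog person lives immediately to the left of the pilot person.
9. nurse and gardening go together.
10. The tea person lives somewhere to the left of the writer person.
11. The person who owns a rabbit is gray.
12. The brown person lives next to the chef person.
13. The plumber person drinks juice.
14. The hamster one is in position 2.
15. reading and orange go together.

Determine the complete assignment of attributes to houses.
Solution:

House | Job | Drink | Pet | Hobby | Color
-----------------------------------------
  1   | nurse | coffee | dog | gardening | black
  2   | pilot | soda | hamster | reading | orange
  3   | plumber | juice | cat | hiking | brown
  4   | chef | tea | parrot | painting | white
  5   | writer | smoothie | rabbit | cooking | gray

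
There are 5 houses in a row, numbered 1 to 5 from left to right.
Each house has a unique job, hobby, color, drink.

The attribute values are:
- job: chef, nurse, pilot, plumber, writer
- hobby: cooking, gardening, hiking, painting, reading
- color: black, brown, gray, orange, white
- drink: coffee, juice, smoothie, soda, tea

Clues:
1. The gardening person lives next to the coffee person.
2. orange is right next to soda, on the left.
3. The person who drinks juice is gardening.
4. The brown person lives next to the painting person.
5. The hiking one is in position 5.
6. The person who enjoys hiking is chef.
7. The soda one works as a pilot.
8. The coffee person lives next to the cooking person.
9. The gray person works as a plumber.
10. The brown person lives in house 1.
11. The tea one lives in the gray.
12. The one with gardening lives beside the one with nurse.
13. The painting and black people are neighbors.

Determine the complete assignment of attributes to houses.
Solution:

House | Job | Hobby | Color | Drink
-----------------------------------
  1   | writer | gardening | brown | juice
  2   | nurse | painting | orange | coffee
  3   | pilot | cooking | black | soda
  4   | plumber | reading | gray | tea
  5   | chef | hiking | white | smoothie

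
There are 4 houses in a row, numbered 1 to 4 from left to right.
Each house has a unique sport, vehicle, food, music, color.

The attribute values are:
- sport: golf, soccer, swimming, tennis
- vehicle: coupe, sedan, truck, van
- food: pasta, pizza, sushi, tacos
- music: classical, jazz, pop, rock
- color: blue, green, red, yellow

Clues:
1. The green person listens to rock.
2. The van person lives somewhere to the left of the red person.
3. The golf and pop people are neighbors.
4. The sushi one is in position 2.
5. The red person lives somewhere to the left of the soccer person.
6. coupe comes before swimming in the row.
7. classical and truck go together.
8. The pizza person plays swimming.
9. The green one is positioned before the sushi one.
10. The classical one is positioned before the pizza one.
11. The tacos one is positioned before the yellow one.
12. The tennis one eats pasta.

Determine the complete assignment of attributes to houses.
Solution:

House | Sport | Vehicle | Food | Music | Color
----------------------------------------------
  1   | tennis | van | pasta | rock | green
  2   | golf | truck | sushi | classical | red
  3   | soccer | coupe | tacos | pop | blue
  4   | swimming | sedan | pizza | jazz | yellow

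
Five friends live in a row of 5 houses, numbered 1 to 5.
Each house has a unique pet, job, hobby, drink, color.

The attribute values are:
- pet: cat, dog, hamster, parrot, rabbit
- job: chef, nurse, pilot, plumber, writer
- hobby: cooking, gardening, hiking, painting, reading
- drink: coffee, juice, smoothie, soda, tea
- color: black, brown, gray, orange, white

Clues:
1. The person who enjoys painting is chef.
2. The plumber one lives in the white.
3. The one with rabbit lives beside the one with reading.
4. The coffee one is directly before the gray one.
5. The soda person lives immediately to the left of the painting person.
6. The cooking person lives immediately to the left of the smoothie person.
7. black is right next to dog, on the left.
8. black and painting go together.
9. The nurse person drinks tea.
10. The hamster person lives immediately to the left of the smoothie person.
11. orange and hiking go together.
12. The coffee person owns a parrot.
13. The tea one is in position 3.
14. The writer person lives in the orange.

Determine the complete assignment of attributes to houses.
Solution:

House | Pet | Job | Hobby | Drink | Color
-----------------------------------------
  1   | hamster | plumber | cooking | soda | white
  2   | rabbit | chef | painting | smoothie | black
  3   | dog | nurse | reading | tea | brown
  4   | parrot | writer | hiking | coffee | orange
  5   | cat | pilot | gardening | juice | gray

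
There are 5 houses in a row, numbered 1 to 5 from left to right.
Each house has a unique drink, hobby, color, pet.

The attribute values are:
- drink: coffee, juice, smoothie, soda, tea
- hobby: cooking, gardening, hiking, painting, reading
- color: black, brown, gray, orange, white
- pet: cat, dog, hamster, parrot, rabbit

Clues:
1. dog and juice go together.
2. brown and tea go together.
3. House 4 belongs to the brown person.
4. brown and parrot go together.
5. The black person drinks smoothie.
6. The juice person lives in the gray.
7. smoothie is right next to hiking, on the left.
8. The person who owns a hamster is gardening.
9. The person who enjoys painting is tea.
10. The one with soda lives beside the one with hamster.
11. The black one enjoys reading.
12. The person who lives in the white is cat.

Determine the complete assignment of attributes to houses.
Solution:

House | Drink | Hobby | Color | Pet
-----------------------------------
  1   | smoothie | reading | black | rabbit
  2   | soda | hiking | white | cat
  3   | coffee | gardening | orange | hamster
  4   | tea | painting | brown | parrot
  5   | juice | cooking | gray | dog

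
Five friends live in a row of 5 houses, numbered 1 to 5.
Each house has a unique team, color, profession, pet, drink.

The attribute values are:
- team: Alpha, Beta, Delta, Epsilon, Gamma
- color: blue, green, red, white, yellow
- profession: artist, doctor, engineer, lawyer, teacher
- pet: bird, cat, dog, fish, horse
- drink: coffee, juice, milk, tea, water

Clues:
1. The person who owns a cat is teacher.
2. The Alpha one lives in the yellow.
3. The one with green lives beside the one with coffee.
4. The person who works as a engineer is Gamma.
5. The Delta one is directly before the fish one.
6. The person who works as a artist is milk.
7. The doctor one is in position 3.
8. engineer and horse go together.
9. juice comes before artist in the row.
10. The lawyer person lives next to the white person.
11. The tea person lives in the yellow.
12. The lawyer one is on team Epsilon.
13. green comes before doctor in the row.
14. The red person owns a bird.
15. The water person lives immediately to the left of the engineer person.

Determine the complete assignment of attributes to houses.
Solution:

House | Team | Color | Profession | Pet | Drink
-----------------------------------------------
  1   | Epsilon | green | lawyer | dog | water
  2   | Gamma | white | engineer | horse | coffee
  3   | Delta | red | doctor | bird | juice
  4   | Beta | blue | artist | fish | milk
  5   | Alpha | yellow | teacher | cat | tea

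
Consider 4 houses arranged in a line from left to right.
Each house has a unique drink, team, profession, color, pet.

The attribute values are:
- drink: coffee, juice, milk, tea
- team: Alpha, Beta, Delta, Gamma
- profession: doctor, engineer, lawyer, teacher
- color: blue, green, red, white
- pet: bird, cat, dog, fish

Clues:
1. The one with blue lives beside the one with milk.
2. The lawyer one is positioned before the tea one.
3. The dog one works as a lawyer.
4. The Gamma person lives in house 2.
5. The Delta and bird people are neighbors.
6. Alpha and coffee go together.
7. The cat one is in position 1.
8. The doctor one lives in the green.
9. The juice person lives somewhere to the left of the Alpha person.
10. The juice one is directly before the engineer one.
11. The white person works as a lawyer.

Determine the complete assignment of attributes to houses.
Solution:

House | Drink | Team | Profession | Color | Pet
-----------------------------------------------
  1   | juice | Delta | teacher | blue | cat
  2   | milk | Gamma | engineer | red | bird
  3   | coffee | Alpha | lawyer | white | dog
  4   | tea | Beta | doctor | green | fish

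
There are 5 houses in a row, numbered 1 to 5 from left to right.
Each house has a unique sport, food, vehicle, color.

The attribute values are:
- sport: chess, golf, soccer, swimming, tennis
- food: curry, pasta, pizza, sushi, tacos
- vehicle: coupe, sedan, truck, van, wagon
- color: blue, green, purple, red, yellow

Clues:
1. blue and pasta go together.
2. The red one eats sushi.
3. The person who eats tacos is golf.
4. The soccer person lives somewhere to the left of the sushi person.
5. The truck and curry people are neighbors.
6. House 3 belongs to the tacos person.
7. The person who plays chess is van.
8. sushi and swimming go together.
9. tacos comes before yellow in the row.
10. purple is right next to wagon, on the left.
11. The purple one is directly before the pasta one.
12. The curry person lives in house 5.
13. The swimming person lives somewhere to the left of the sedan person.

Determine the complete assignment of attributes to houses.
Solution:

House | Sport | Food | Vehicle | Color
--------------------------------------
  1   | chess | pizza | van | purple
  2   | soccer | pasta | wagon | blue
  3   | golf | tacos | coupe | green
  4   | swimming | sushi | truck | red
  5   | tennis | curry | sedan | yellow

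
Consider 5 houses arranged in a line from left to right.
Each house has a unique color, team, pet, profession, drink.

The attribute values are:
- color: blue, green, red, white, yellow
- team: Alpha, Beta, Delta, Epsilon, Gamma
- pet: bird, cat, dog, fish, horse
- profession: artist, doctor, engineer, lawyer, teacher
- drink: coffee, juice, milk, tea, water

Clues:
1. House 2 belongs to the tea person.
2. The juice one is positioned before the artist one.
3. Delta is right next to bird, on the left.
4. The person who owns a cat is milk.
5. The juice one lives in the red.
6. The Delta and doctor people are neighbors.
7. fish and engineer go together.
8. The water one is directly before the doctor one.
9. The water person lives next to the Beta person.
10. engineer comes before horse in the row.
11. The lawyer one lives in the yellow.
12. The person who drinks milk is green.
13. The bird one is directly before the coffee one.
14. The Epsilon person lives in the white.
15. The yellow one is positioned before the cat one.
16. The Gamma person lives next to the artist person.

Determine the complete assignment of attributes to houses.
Solution:

House | Color | Team | Pet | Profession | Drink
-----------------------------------------------
  1   | yellow | Delta | dog | lawyer | water
  2   | blue | Beta | bird | doctor | tea
  3   | white | Epsilon | fish | engineer | coffee
  4   | red | Gamma | horse | teacher | juice
  5   | green | Alpha | cat | artist | milk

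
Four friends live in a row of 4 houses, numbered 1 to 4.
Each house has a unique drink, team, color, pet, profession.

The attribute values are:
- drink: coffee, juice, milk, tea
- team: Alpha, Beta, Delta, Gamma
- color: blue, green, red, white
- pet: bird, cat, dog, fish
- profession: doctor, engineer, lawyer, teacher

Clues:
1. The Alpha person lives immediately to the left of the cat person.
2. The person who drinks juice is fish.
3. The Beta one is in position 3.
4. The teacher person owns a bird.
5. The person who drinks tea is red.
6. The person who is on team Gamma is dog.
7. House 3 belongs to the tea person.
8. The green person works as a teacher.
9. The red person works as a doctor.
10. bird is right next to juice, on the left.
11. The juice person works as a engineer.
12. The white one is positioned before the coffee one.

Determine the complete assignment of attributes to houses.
Solution:

House | Drink | Team | Color | Pet | Profession
-----------------------------------------------
  1   | milk | Delta | green | bird | teacher
  2   | juice | Alpha | white | fish | engineer
  3   | tea | Beta | red | cat | doctor
  4   | coffee | Gamma | blue | dog | lawyer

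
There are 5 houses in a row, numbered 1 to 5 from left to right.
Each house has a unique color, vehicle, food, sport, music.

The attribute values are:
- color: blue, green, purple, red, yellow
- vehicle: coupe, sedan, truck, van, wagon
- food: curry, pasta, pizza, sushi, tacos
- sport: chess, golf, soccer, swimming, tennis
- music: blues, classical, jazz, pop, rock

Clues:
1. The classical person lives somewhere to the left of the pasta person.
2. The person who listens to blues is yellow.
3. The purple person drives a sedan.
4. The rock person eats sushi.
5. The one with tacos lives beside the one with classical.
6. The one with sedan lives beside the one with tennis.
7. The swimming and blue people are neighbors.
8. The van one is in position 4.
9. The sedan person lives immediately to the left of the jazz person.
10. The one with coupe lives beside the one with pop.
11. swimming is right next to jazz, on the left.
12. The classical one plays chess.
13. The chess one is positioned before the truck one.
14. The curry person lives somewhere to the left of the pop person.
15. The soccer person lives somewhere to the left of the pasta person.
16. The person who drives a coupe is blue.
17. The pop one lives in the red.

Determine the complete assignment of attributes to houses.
Solution:

House | Color | Vehicle | Food | Sport | Music
----------------------------------------------
  1   | purple | sedan | sushi | swimming | rock
  2   | blue | coupe | curry | tennis | jazz
  3   | red | wagon | tacos | soccer | pop
  4   | green | van | pizza | chess | classical
  5   | yellow | truck | pasta | golf | blues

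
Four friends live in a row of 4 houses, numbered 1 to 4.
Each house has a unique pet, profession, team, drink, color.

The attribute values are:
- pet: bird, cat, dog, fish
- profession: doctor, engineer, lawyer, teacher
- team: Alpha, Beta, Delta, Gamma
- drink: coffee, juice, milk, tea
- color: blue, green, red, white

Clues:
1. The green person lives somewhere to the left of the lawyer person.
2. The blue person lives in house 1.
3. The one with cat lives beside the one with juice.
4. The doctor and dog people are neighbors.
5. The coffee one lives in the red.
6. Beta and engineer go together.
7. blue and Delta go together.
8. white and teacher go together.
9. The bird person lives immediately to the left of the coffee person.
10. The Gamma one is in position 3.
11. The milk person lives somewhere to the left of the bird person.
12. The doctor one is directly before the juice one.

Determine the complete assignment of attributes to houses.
Solution:

House | Pet | Profession | Team | Drink | Color
-----------------------------------------------
  1   | cat | doctor | Delta | milk | blue
  2   | dog | engineer | Beta | juice | green
  3   | bird | teacher | Gamma | tea | white
  4   | fish | lawyer | Alpha | coffee | red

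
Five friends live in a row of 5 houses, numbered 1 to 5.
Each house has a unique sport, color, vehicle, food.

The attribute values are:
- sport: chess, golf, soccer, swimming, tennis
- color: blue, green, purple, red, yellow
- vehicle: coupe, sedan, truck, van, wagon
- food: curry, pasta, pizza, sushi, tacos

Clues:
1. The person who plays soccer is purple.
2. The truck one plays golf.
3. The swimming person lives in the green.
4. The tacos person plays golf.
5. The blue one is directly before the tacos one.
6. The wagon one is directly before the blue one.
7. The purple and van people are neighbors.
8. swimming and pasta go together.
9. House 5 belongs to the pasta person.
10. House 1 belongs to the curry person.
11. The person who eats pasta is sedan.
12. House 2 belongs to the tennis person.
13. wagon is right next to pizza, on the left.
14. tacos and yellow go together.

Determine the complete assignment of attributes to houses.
Solution:

House | Sport | Color | Vehicle | Food
--------------------------------------
  1   | soccer | purple | wagon | curry
  2   | tennis | blue | van | pizza
  3   | golf | yellow | truck | tacos
  4   | chess | red | coupe | sushi
  5   | swimming | green | sedan | pasta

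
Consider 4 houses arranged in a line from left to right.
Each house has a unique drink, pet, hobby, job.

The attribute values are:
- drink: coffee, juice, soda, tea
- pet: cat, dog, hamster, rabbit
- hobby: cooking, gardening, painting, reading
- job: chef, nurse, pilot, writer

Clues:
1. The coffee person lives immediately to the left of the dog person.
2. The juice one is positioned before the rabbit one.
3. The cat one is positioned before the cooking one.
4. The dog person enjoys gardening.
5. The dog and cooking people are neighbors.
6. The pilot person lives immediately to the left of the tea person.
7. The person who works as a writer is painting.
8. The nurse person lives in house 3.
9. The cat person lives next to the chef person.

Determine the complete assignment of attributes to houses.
Solution:

House | Drink | Pet | Hobby | Job
---------------------------------
  1   | coffee | cat | reading | pilot
  2   | tea | dog | gardening | chef
  3   | juice | hamster | cooking | nurse
  4   | soda | rabbit | painting | writer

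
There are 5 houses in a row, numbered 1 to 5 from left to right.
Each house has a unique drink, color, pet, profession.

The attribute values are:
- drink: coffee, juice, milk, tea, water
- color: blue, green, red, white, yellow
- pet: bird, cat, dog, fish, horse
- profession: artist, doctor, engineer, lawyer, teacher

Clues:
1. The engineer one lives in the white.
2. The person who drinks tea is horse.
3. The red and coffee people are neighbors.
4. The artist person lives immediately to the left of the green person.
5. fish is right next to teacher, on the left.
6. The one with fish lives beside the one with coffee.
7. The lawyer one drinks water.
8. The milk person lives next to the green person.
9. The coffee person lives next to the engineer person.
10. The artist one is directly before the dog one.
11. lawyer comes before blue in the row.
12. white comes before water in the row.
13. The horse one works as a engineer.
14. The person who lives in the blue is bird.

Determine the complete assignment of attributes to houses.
Solution:

House | Drink | Color | Pet | Profession
----------------------------------------
  1   | milk | red | fish | artist
  2   | coffee | green | dog | teacher
  3   | tea | white | horse | engineer
  4   | water | yellow | cat | lawyer
  5   | juice | blue | bird | doctor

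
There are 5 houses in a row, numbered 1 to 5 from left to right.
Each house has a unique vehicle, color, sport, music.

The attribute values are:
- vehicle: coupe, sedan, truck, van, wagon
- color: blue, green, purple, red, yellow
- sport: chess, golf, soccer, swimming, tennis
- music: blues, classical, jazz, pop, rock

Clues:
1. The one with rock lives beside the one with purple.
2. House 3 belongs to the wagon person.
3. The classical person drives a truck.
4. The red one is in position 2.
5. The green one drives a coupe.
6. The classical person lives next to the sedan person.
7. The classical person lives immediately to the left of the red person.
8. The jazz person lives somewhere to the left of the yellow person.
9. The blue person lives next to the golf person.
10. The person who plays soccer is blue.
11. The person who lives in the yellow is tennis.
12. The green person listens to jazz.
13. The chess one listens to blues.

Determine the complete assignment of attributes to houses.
Solution:

House | Vehicle | Color | Sport | Music
---------------------------------------
  1   | truck | blue | soccer | classical
  2   | sedan | red | golf | rock
  3   | wagon | purple | chess | blues
  4   | coupe | green | swimming | jazz
  5   | van | yellow | tennis | pop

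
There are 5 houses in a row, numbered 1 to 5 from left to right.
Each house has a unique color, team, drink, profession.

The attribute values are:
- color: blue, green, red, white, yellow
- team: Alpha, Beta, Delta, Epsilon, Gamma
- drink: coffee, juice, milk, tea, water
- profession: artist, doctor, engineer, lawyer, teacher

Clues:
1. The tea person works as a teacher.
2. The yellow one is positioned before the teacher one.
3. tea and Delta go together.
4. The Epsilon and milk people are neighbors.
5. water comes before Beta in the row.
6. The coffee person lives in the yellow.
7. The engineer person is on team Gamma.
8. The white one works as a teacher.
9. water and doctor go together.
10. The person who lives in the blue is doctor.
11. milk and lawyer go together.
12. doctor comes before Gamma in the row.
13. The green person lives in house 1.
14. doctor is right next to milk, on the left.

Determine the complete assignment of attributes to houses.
Solution:

House | Color | Team | Drink | Profession
-----------------------------------------
  1   | green | Alpha | juice | artist
  2   | blue | Epsilon | water | doctor
  3   | red | Beta | milk | lawyer
  4   | yellow | Gamma | coffee | engineer
  5   | white | Delta | tea | teacher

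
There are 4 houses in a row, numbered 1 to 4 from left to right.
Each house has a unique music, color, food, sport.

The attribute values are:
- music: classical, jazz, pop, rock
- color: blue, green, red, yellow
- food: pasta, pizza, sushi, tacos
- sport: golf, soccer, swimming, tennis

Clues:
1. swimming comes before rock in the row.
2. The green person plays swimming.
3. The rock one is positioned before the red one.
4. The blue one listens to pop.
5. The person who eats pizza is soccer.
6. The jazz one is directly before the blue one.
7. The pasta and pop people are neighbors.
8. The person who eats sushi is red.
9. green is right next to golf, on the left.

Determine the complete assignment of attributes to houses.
Solution:

House | Music | Color | Food | Sport
------------------------------------
  1   | jazz | green | pasta | swimming
  2   | pop | blue | tacos | golf
  3   | rock | yellow | pizza | soccer
  4   | classical | red | sushi | tennis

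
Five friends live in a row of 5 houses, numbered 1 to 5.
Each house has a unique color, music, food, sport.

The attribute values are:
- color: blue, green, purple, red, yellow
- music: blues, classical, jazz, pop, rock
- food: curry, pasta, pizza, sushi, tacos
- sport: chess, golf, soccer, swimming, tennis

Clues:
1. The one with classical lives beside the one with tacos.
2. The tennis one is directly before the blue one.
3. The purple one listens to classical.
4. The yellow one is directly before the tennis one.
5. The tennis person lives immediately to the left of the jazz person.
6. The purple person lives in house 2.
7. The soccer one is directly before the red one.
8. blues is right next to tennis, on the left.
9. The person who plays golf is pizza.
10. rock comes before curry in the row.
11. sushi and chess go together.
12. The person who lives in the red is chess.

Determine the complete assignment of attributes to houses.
Solution:

House | Color | Music | Food | Sport
------------------------------------
  1   | yellow | blues | pizza | golf
  2   | purple | classical | pasta | tennis
  3   | blue | jazz | tacos | soccer
  4   | red | rock | sushi | chess
  5   | green | pop | curry | swimming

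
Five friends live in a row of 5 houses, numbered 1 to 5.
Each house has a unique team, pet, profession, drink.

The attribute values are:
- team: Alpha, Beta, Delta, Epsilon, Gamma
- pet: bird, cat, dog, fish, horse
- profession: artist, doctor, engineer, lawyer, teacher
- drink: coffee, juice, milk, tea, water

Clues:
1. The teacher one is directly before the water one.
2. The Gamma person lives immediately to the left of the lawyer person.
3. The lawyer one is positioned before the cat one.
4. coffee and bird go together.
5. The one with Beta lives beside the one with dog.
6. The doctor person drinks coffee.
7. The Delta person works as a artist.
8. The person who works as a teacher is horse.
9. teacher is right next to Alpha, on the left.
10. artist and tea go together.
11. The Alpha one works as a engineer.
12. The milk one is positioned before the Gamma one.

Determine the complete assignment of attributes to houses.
Solution:

House | Team | Pet | Profession | Drink
---------------------------------------
  1   | Beta | horse | teacher | milk
  2   | Alpha | dog | engineer | water
  3   | Gamma | bird | doctor | coffee
  4   | Epsilon | fish | lawyer | juice
  5   | Delta | cat | artist | tea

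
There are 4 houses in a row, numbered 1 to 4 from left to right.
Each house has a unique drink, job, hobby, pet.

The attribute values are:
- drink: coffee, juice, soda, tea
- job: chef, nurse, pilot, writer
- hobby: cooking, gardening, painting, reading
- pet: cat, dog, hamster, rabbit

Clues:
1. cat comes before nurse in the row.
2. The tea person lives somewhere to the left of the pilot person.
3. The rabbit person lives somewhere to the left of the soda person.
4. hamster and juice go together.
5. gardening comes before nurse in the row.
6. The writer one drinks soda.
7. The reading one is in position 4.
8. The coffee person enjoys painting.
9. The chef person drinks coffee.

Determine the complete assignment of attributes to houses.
Solution:

House | Drink | Job | Hobby | Pet
---------------------------------
  1   | coffee | chef | painting | rabbit
  2   | soda | writer | gardening | cat
  3   | tea | nurse | cooking | dog
  4   | juice | pilot | reading | hamster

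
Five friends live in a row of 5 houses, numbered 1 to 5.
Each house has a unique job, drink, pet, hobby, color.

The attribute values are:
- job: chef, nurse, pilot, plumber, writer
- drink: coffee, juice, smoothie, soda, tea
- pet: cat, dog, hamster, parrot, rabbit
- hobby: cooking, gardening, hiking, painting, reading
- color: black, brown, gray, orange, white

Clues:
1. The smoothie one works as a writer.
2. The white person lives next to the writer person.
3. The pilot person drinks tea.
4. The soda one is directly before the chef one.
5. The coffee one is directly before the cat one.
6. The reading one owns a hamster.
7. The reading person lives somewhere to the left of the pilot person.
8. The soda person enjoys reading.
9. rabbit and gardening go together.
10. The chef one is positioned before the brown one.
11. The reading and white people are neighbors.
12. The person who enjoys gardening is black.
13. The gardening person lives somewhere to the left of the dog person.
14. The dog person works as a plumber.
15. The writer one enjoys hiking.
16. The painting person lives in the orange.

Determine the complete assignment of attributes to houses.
Solution:

House | Job | Drink | Pet | Hobby | Color
-----------------------------------------
  1   | nurse | soda | hamster | reading | gray
  2   | chef | coffee | parrot | cooking | white
  3   | writer | smoothie | cat | hiking | brown
  4   | pilot | tea | rabbit | gardening | black
  5   | plumber | juice | dog | painting | orange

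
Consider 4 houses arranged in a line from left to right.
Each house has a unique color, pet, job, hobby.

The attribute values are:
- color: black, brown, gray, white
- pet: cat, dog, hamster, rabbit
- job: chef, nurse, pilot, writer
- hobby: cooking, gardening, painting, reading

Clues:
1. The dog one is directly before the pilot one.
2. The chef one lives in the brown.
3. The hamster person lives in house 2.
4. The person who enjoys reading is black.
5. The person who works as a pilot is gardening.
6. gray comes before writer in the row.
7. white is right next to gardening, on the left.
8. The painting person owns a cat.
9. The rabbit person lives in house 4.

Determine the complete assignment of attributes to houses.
Solution:

House | Color | Pet | Job | Hobby
---------------------------------
  1   | white | dog | nurse | cooking
  2   | gray | hamster | pilot | gardening
  3   | brown | cat | chef | painting
  4   | black | rabbit | writer | reading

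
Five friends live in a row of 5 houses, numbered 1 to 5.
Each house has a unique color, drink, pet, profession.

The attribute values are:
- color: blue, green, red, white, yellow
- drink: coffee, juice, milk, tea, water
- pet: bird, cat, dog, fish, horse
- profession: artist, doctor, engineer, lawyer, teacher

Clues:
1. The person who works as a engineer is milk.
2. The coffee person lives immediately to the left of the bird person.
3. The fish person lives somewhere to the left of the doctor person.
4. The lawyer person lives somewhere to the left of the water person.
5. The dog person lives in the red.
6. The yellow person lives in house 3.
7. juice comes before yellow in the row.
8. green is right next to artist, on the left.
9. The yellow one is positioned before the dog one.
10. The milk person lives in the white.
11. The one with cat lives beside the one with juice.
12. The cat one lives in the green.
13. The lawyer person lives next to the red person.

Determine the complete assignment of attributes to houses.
Solution:

House | Color | Drink | Pet | Profession
----------------------------------------
  1   | green | coffee | cat | teacher
  2   | blue | juice | bird | artist
  3   | yellow | tea | fish | lawyer
  4   | red | water | dog | doctor
  5   | white | milk | horse | engineer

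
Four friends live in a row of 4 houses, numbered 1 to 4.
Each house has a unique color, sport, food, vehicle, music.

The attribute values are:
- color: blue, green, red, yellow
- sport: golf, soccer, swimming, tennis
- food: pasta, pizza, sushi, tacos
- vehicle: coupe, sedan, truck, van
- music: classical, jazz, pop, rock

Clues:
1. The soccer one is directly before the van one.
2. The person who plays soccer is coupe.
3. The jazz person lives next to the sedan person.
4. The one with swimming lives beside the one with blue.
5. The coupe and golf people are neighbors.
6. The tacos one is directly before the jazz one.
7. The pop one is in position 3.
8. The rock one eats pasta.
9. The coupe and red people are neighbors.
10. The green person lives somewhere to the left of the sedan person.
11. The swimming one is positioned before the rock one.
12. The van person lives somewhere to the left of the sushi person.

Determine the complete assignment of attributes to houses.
Solution:

House | Color | Sport | Food | Vehicle | Music
----------------------------------------------
  1   | green | soccer | tacos | coupe | classical
  2   | red | golf | pizza | van | jazz
  3   | yellow | swimming | sushi | sedan | pop
  4   | blue | tennis | pasta | truck | rock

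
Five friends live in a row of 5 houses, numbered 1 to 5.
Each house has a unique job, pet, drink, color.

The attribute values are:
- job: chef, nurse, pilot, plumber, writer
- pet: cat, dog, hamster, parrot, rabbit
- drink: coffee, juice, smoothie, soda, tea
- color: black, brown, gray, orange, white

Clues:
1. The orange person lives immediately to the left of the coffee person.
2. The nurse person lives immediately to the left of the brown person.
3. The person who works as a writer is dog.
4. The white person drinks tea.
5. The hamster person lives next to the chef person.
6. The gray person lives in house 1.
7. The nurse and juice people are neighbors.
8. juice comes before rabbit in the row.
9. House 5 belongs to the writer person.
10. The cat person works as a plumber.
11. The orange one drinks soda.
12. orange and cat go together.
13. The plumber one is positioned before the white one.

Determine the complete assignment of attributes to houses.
Solution:

House | Job | Pet | Drink | Color
---------------------------------
  1   | nurse | hamster | smoothie | gray
  2   | chef | parrot | juice | brown
  3   | plumber | cat | soda | orange
  4   | pilot | rabbit | coffee | black
  5   | writer | dog | tea | white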